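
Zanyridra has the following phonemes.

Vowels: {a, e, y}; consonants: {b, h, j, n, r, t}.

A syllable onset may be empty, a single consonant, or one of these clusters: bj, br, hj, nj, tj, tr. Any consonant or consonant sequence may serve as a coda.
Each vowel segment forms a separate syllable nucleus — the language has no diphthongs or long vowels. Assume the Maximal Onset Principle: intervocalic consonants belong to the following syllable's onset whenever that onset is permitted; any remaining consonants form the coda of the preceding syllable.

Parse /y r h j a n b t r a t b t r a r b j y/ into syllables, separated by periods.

yr.hjanb.tratb.trar.bjy

Nuclei (vowels): y, a, a, a, y → 5 syllables.
Between /y/ (V1) and /a/ (V2): /rhj/ splits as /r/ + /hj/ (/hj/ is the longest suffix that is a licit onset).
Between /a/ (V2) and /a/ (V3): /nbtr/; trying suffixes from longest down, /tr/ is the first permitted one, so coda /nb/ | onset /tr/.
Between /a/ (V3) and /a/ (V4): cluster /tbtr/ — the longest permitted-onset suffix is /tr/; onset = /tr/, preceding coda = /tb/.
Between /a/ (V4) and /y/ (V5): /rbj/; trying suffixes from longest down, /bj/ is the first permitted one, so coda /r/ | onset /bj/.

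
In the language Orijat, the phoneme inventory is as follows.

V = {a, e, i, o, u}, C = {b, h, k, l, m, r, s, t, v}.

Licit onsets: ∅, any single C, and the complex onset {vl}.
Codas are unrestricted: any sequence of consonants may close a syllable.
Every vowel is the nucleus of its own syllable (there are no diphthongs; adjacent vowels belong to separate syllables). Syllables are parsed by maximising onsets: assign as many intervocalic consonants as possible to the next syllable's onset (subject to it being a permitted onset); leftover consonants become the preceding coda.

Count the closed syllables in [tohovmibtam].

3

Vowels present: o, o, i, a; each is a nucleus, giving 4 syllables.
V1 /o/ – V2 /o/: just /h/ — single C goes to the following onset.
V2 /o/ – V3 /i/: cluster /vm/ — the longest permitted-onset suffix is /m/; onset = /m/, preceding coda = /v/.
V3 /i/ – V4 /a/: /bt/; trying suffixes from longest down, /t/ is the first permitted one, so coda /b/ | onset /t/.
Putting it together: to.hov.mib.tam.
Classifying each syllable: /to/ (open), /hov/ (closed), /mib/ (closed), /tam/ (closed).
Closed syllables: 3.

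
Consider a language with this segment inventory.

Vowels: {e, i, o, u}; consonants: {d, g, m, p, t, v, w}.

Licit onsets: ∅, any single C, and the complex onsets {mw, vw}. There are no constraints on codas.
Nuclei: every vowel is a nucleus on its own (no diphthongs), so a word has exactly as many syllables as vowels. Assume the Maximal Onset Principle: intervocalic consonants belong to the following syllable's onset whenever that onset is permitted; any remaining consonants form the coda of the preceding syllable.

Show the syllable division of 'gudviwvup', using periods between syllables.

gud.viw.vup

Nuclei (vowels): u, i, u → 3 syllables.
Between /u/ (V1) and /i/ (V2): cluster /dv/ — the longest permitted-onset suffix is /v/; onset = /v/, preceding coda = /d/.
Between /i/ (V2) and /u/ (V3): /wv/ — longest licit onset from the right is /v/, leaving /w/ as coda.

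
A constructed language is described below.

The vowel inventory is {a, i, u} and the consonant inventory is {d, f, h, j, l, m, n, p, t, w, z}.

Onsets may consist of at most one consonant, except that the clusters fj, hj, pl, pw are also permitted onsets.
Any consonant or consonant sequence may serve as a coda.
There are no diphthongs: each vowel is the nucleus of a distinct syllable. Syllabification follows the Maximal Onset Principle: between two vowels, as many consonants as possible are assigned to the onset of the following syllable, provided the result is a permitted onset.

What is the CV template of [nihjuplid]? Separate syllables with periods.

CV.CCV.CCVC

The vowels are i, u, i — 3 nuclei, so 3 syllables.
V1 /i/ – V2 /u/: /hj/ — entire cluster is a permitted onset → onset /hj/, coda ∅.
V2 /u/ – V3 /i/: /pl/ is a licit onset in full, so it all attaches to the next syllable.
Putting it together: ni.hju.plid.
Mapping each syllable to C/V: /ni/ → CV, /hju/ → CCV, /plid/ → CCVC.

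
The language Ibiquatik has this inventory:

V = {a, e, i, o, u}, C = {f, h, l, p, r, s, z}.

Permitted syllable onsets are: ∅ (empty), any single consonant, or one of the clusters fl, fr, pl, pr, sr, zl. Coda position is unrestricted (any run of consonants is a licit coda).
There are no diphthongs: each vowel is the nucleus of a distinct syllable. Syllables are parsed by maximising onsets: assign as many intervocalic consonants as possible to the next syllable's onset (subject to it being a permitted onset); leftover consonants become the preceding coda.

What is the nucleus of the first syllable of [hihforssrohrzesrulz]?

i

Nuclei (vowels): i, o, o, e, u → 5 syllables.
The first nucleus (vowel 1 from the left) is /i/.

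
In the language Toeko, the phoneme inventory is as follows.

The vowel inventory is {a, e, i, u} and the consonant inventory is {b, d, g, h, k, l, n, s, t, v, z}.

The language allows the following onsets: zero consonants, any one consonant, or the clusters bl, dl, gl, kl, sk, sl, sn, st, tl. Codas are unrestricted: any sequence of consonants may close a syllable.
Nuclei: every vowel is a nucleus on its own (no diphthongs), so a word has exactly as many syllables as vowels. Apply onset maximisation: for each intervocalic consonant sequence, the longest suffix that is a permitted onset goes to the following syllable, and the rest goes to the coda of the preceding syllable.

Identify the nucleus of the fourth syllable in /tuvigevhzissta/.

Vowels present: u, i, e, i, a; each is a nucleus, giving 5 syllables.
The fourth nucleus (vowel 4 from the left) is /i/.

i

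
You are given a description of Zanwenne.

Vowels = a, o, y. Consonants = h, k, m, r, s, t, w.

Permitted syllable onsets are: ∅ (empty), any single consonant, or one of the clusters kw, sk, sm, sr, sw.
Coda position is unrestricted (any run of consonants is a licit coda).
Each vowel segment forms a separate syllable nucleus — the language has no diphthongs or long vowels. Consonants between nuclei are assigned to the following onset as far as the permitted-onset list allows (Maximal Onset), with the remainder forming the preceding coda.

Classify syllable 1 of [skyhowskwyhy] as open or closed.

open

Nuclei (vowels): y, o, y, y → 4 syllables.
V1 /y/ – V2 /o/: just /h/ — single C goes to the following onset.
V2 /o/ – V3 /y/: cluster /wskw/ — the longest permitted-onset suffix is /kw/; onset = /kw/, preceding coda = /ws/.
V3 /y/ – V4 /y/: /h/ is a single consonant, so it becomes the next onset.
So the parse is sky.hows.kwy.hy.
Syllable 1 is /sky/; it ends in its nucleus with no coda, so it is open.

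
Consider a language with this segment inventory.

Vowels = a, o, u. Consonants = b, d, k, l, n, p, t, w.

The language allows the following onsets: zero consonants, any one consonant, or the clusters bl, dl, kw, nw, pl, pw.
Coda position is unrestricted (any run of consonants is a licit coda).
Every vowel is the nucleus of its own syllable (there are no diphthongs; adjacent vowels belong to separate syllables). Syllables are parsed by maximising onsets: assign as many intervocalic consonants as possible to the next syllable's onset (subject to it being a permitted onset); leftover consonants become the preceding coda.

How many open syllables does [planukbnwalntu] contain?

2

Vowels present: a, u, a, u; each is a nucleus, giving 4 syllables.
V1 /a/ – V2 /u/: /n/ → onset of the next syllable (single consonants are always licit onsets).
V2 /u/ – V3 /a/: /kbnw/; trying suffixes from longest down, /nw/ is the first permitted one, so coda /kb/ | onset /nw/.
V3 /a/ – V4 /u/: cluster /lnt/ — the longest permitted-onset suffix is /t/; onset = /t/, preceding coda = /ln/.
Syllabification: pla.nukb.nwaln.tu.
Classifying each syllable: /pla/ (open), /nukb/ (closed), /nwaln/ (closed), /tu/ (open).
Open syllables: 2.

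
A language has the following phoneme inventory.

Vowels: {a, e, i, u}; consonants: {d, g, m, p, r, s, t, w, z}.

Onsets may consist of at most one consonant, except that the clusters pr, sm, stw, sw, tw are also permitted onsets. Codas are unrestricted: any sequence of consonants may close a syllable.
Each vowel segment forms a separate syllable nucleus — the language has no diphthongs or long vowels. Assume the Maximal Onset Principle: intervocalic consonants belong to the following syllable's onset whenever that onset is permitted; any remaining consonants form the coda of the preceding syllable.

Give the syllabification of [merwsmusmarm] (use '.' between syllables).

Vowels present: e, u, a; each is a nucleus, giving 3 syllables.
Between /e/ (V1) and /u/ (V2): cluster /rwsm/ — the longest permitted-onset suffix is /sm/; onset = /sm/, preceding coda = /rw/.
Between /u/ (V2) and /a/ (V3): /sm/ — entire cluster is a permitted onset → onset /sm/, coda ∅.

merw.smu.smarm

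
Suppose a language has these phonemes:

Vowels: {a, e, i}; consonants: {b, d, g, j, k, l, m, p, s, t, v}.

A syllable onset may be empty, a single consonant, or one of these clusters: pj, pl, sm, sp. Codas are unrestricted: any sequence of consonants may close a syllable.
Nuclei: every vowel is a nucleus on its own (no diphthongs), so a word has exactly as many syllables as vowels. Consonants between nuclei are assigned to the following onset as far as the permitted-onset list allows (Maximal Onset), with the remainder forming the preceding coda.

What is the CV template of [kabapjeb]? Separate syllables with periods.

CV.CV.CCVC

The vowels are a, a, e — 3 nuclei, so 3 syllables.
Between /a/ (V1) and /a/ (V2): /b/ → onset of the next syllable (single consonants are always licit onsets).
Between /a/ (V2) and /e/ (V3): /pj/ is a licit onset in full, so it all attaches to the next syllable.
Result: ka.ba.pjeb.
Mapping each syllable to C/V: /ka/ → CV, /ba/ → CV, /pjeb/ → CCVC.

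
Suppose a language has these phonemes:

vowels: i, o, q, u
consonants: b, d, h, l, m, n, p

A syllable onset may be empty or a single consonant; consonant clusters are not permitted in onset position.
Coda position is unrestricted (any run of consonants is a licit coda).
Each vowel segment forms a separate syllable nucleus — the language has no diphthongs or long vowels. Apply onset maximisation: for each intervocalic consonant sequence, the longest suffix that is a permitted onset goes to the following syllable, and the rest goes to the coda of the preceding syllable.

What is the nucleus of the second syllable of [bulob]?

Vowels present: u, o; each is a nucleus, giving 2 syllables.
The second nucleus (vowel 2 from the left) is /o/.

o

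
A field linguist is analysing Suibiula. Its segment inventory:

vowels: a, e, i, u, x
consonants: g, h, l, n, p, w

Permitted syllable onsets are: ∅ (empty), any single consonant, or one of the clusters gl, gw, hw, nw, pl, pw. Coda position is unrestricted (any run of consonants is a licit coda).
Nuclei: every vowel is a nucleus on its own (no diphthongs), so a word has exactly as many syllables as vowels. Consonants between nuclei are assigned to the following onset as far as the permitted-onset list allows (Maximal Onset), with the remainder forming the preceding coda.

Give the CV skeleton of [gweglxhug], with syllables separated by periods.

Vowels present: e, x, u; each is a nucleus, giving 3 syllables.
σ1/σ2 boundary: cluster /gl/ — /gl/ is itself a permitted onset, so the whole cluster goes right; preceding coda = ∅.
σ2/σ3 boundary: /h/ is a single consonant, so it becomes the next onset.
Syllabification: gwe.glx.hug.
Mapping each syllable to C/V: /gwe/ → CCV, /glx/ → CCV, /hug/ → CVC.

CCV.CCV.CVC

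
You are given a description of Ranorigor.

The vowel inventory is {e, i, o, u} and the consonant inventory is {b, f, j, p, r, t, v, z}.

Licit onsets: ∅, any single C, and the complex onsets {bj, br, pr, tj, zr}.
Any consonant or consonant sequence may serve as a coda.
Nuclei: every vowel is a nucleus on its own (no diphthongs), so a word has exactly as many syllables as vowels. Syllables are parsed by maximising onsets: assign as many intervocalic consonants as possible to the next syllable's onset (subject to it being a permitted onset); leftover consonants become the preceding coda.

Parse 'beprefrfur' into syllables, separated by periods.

Nuclei (vowels): e, e, u → 3 syllables.
V1 /e/ – V2 /e/: /pr/ is a licit onset in full, so it all attaches to the next syllable.
V2 /e/ – V3 /u/: /frf/ splits as /fr/ + /f/ (/f/ is the longest suffix that is a licit onset).

be.prefr.fur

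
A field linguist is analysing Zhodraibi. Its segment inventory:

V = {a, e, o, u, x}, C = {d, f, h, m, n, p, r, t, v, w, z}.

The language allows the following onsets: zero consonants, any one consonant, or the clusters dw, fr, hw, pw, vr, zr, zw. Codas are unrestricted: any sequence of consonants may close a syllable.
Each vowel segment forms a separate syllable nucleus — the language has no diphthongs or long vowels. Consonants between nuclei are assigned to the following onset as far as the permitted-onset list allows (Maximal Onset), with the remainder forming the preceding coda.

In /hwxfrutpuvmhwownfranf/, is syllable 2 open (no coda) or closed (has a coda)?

closed

Nuclei (vowels): x, u, u, o, a → 5 syllables.
Between /x/ (V1) and /u/ (V2): /fr/ is a licit onset in full, so it all attaches to the next syllable.
Between /u/ (V2) and /u/ (V3): /tp/ splits as /t/ + /p/ (/p/ is the longest suffix that is a licit onset).
Between /u/ (V3) and /o/ (V4): /vmhw/ splits as /vm/ + /hw/ (/hw/ is the longest suffix that is a licit onset).
Between /o/ (V4) and /a/ (V5): /wnfr/ — longest licit onset from the right is /fr/, leaving /wn/ as coda.
Putting it together: hwx.frut.puvm.hwown.franf.
Syllable 2 is /frut/ with coda /t/, so it is closed.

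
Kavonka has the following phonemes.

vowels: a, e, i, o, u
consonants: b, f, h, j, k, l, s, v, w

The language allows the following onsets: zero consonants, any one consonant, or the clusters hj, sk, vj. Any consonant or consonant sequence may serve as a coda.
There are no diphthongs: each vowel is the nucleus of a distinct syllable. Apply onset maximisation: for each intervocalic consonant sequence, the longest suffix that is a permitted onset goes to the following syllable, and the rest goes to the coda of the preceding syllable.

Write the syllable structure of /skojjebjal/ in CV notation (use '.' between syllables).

Vowels present: o, e, a; each is a nucleus, giving 3 syllables.
/o…e/ gap (V1→V2): /jj/ — longest licit onset from the right is /j/, leaving /j/ as coda.
/e…a/ gap (V2→V3): cluster /bj/ — the longest permitted-onset suffix is /j/; onset = /j/, preceding coda = /b/.
Syllabification: skoj.jeb.jal.
Mapping each syllable to C/V: /skoj/ → CCVC, /jeb/ → CVC, /jal/ → CVC.

CCVC.CVC.CVC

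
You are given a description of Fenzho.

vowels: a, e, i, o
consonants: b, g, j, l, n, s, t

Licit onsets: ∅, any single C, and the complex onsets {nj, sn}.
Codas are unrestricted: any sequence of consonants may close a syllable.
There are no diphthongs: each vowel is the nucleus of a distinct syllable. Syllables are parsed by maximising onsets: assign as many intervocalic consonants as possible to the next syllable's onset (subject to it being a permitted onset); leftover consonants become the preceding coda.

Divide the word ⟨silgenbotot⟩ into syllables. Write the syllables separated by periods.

Vowels present: i, e, o, o; each is a nucleus, giving 4 syllables.
/i…e/ gap (V1→V2): /lg/ splits as /l/ + /g/ (/g/ is the longest suffix that is a licit onset).
/e…o/ gap (V2→V3): /nb/; trying suffixes from longest down, /b/ is the first permitted one, so coda /n/ | onset /b/.
/o…o/ gap (V3→V4): /t/ → onset of the next syllable (single consonants are always licit onsets).

sil.gen.bo.tot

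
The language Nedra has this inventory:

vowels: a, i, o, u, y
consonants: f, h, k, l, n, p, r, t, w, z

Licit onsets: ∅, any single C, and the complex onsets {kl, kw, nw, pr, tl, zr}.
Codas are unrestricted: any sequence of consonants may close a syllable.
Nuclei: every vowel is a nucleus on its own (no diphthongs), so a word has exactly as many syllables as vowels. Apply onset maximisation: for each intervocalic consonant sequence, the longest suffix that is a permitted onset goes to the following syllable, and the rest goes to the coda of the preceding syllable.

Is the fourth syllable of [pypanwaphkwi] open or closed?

Nuclei (vowels): y, a, a, i → 4 syllables.
σ1/σ2 boundary: /p/ is a single consonant, so it becomes the next onset.
σ2/σ3 boundary: cluster /nw/ — /nw/ is itself a permitted onset, so the whole cluster goes right; preceding coda = ∅.
σ3/σ4 boundary: cluster /phkw/ — the longest permitted-onset suffix is /kw/; onset = /kw/, preceding coda = /ph/.
Syllabification: py.pa.nwaph.kwi.
Syllable 4 is /kwi/; it ends in its nucleus with no coda, so it is open.

open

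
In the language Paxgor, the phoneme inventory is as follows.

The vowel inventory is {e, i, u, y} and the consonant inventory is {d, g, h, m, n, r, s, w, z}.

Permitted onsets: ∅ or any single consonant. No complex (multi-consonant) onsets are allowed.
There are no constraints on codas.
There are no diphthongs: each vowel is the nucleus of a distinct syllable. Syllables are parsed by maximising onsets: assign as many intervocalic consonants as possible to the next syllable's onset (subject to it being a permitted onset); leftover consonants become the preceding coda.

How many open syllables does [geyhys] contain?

2

Nuclei (vowels): e, y, y → 3 syllables.
V1 /e/ – V2 /y/: nothing intervenes; syllable break is V.V.
V2 /y/ – V3 /y/: just /h/ — single C goes to the following onset.
So the parse is ge.y.hys.
Classifying each syllable: /ge/ (open), /y/ (open), /hys/ (closed).
Open syllables: 2.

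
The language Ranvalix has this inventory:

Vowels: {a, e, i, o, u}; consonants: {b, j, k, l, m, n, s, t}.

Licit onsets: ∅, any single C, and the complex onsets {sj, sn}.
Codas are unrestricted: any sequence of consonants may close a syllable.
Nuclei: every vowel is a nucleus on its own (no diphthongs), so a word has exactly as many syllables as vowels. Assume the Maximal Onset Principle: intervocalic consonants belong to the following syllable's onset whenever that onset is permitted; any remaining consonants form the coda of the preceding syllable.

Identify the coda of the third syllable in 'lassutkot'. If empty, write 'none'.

t

The vowels are a, u, o — 3 nuclei, so 3 syllables.
V1 /a/ – V2 /u/: cluster /ss/ — the longest permitted-onset suffix is /s/; onset = /s/, preceding coda = /s/.
V2 /u/ – V3 /o/: /tk/ — longest licit onset from the right is /k/, leaving /t/ as coda.
Putting it together: las.sut.kot.
Syllable 3 is /kot/: onset /k/, nucleus /o/, coda /t/.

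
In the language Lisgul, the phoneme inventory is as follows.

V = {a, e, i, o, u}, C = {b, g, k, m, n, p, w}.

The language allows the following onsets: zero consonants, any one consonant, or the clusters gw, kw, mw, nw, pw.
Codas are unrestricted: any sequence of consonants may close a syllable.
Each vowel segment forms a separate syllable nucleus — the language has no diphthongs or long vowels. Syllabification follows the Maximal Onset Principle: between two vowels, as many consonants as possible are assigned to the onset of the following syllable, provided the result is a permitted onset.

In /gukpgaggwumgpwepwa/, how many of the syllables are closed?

3

The vowels are u, a, u, e, a — 5 nuclei, so 5 syllables.
Between /u/ (V1) and /a/ (V2): /kpg/ — longest licit onset from the right is /g/, leaving /kp/ as coda.
Between /a/ (V2) and /u/ (V3): /ggw/; trying suffixes from longest down, /gw/ is the first permitted one, so coda /g/ | onset /gw/.
Between /u/ (V3) and /e/ (V4): /mgpw/ — longest licit onset from the right is /pw/, leaving /mg/ as coda.
Between /e/ (V4) and /a/ (V5): /pw/ is a licit onset in full, so it all attaches to the next syllable.
Syllabification: gukp.gag.gwumg.pwe.pwa.
Classifying each syllable: /gukp/ (closed), /gag/ (closed), /gwumg/ (closed), /pwe/ (open), /pwa/ (open).
Closed syllables: 3.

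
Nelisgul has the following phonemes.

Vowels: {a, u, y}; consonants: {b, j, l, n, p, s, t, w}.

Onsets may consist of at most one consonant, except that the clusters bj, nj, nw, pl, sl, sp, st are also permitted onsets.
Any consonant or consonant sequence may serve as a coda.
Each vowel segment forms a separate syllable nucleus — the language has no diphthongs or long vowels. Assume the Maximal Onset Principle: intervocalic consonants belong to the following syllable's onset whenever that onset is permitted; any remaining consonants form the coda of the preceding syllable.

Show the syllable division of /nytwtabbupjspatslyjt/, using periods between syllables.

Vowels present: y, a, u, a, y; each is a nucleus, giving 5 syllables.
V1 /y/ – V2 /a/: /twt/ — longest licit onset from the right is /t/, leaving /tw/ as coda.
V2 /a/ – V3 /u/: /bb/ splits as /b/ + /b/ (/b/ is the longest suffix that is a licit onset).
V3 /u/ – V4 /a/: /pjsp/ — longest licit onset from the right is /sp/, leaving /pj/ as coda.
V4 /a/ – V5 /y/: /tsl/; trying suffixes from longest down, /sl/ is the first permitted one, so coda /t/ | onset /sl/.

nytw.tab.bupj.spat.slyjt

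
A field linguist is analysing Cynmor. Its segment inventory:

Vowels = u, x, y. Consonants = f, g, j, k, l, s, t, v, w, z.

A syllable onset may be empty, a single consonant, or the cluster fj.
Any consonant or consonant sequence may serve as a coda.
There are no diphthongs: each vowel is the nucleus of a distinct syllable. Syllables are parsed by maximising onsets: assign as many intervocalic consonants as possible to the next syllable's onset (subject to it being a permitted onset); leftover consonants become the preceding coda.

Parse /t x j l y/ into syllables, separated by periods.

The vowels are x, y — 2 nuclei, so 2 syllables.
V1 /x/ – V2 /y/: /jl/ — longest licit onset from the right is /l/, leaving /j/ as coda.

txj.ly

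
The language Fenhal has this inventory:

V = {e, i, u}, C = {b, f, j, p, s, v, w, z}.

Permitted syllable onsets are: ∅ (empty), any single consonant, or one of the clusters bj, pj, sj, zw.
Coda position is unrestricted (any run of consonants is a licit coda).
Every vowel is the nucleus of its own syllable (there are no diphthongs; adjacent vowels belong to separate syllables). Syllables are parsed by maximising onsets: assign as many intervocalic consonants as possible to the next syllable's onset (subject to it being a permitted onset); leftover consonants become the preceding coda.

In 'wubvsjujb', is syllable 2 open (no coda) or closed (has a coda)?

Nuclei (vowels): u, u → 2 syllables.
/u…u/ gap (V1→V2): cluster /bvsj/ — the longest permitted-onset suffix is /sj/; onset = /sj/, preceding coda = /bv/.
Putting it together: wubv.sjujb.
Syllable 2 is /sjujb/ with coda /jb/, so it is closed.

closed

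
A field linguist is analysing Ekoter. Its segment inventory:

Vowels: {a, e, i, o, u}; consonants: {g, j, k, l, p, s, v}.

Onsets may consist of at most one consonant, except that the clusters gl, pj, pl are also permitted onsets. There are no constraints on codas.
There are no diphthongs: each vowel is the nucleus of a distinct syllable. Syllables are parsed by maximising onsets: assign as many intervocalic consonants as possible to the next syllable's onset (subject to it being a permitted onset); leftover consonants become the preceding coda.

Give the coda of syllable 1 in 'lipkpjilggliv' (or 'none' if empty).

pk

The vowels are i, i, i — 3 nuclei, so 3 syllables.
σ1/σ2 boundary: /pkpj/; trying suffixes from longest down, /pj/ is the first permitted one, so coda /pk/ | onset /pj/.
σ2/σ3 boundary: cluster /lggl/ — the longest permitted-onset suffix is /gl/; onset = /gl/, preceding coda = /lg/.
Result: lipk.pjilg.gliv.
Syllable 1 is /lipk/: onset /l/, nucleus /i/, coda /pk/.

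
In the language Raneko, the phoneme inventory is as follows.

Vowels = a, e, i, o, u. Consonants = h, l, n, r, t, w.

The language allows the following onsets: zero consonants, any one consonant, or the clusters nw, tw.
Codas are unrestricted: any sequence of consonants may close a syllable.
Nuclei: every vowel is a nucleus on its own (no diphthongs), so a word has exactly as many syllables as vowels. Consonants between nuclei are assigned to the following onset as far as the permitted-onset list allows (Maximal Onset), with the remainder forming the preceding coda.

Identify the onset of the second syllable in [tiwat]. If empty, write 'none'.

w

Nuclei (vowels): i, a → 2 syllables.
/i…a/ gap (V1→V2): /w/ is a single consonant, so it becomes the next onset.
So the parse is ti.wat.
Syllable 2 is /wat/: onset /w/, nucleus /a/, coda /t/.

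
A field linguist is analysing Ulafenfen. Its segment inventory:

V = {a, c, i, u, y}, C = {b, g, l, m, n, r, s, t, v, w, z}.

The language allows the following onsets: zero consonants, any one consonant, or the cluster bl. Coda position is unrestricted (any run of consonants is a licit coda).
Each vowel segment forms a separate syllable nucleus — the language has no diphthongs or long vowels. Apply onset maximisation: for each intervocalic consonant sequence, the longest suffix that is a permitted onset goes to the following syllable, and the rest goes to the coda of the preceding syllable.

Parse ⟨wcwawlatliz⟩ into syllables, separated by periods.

wc.waw.lat.liz

Vowels present: c, a, a, i; each is a nucleus, giving 4 syllables.
V1 /c/ – V2 /a/: /w/ is a single consonant, so it becomes the next onset.
V2 /a/ – V3 /a/: cluster /wl/ — the longest permitted-onset suffix is /l/; onset = /l/, preceding coda = /w/.
V3 /a/ – V4 /i/: cluster /tl/ — the longest permitted-onset suffix is /l/; onset = /l/, preceding coda = /t/.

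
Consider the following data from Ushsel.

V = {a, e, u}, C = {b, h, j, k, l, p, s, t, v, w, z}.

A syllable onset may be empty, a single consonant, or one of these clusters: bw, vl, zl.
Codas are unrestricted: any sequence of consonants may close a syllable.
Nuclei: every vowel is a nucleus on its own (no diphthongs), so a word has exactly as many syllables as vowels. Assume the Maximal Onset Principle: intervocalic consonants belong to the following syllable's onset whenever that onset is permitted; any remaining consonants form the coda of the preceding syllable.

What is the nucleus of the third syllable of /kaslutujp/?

u

The vowels are a, u, u — 3 nuclei, so 3 syllables.
The third nucleus (vowel 3 from the left) is /u/.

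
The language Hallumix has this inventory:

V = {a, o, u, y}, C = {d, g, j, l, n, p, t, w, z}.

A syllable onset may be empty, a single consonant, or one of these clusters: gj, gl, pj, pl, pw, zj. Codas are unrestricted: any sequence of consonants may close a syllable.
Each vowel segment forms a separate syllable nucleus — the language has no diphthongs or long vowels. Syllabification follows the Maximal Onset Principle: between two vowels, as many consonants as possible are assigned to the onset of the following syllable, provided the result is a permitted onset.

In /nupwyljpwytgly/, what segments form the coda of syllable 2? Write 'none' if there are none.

lj

Nuclei (vowels): u, y, y, y → 4 syllables.
Between /u/ (V1) and /y/ (V2): /pw/ is a licit onset in full, so it all attaches to the next syllable.
Between /y/ (V2) and /y/ (V3): cluster /ljpw/ — the longest permitted-onset suffix is /pw/; onset = /pw/, preceding coda = /lj/.
Between /y/ (V3) and /y/ (V4): /tgl/ splits as /t/ + /gl/ (/gl/ is the longest suffix that is a licit onset).
Putting it together: nu.pwylj.pwyt.gly.
Syllable 2 is /pwylj/: onset /pw/, nucleus /y/, coda /lj/.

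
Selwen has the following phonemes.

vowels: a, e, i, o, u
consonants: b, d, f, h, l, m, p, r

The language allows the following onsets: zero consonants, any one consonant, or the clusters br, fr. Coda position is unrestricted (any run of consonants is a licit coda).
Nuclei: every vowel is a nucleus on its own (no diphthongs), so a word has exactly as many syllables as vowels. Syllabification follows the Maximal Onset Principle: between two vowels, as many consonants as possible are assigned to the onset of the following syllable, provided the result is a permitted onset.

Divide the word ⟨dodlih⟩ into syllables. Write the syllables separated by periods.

Vowels present: o, i; each is a nucleus, giving 2 syllables.
/o…i/ gap (V1→V2): /dl/; trying suffixes from longest down, /l/ is the first permitted one, so coda /d/ | onset /l/.

dod.lih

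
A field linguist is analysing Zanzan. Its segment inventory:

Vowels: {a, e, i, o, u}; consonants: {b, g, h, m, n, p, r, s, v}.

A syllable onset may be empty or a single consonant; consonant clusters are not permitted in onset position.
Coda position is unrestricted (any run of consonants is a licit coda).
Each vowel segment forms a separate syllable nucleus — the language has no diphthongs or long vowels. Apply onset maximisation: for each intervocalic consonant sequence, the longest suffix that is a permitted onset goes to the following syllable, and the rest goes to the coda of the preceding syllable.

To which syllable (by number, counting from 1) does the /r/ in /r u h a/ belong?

1

The vowels are u, a — 2 nuclei, so 2 syllables.
V1 /u/ – V2 /a/: /h/ → onset of the next syllable (single consonants are always licit onsets).
Putting it together: ru.ha.
The /r/ is in the onset of syllable 1 (/ru/).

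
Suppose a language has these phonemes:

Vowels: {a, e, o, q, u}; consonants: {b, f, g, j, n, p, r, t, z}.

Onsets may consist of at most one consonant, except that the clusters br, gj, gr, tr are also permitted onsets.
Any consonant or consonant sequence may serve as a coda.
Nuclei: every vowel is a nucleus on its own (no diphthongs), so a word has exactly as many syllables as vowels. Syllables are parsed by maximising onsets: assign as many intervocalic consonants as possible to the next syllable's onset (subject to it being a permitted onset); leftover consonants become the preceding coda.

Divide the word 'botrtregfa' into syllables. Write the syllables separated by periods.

Vowels present: o, e, a; each is a nucleus, giving 3 syllables.
V1 /o/ – V2 /e/: /trtr/ splits as /tr/ + /tr/ (/tr/ is the longest suffix that is a licit onset).
V2 /e/ – V3 /a/: /gf/; trying suffixes from longest down, /f/ is the first permitted one, so coda /g/ | onset /f/.

botr.treg.fa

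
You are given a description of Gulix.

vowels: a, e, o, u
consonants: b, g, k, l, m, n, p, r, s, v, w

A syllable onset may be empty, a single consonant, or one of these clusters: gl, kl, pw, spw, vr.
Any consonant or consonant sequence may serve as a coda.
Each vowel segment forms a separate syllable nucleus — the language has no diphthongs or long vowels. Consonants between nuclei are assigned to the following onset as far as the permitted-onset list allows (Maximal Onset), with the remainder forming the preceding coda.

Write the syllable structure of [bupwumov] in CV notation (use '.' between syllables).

Nuclei (vowels): u, u, o → 3 syllables.
Between /u/ (V1) and /u/ (V2): /pw/ — entire cluster is a permitted onset → onset /pw/, coda ∅.
Between /u/ (V2) and /o/ (V3): /m/ is a single consonant, so it becomes the next onset.
So the parse is bu.pwu.mov.
Mapping each syllable to C/V: /bu/ → CV, /pwu/ → CCV, /mov/ → CVC.

CV.CCV.CVC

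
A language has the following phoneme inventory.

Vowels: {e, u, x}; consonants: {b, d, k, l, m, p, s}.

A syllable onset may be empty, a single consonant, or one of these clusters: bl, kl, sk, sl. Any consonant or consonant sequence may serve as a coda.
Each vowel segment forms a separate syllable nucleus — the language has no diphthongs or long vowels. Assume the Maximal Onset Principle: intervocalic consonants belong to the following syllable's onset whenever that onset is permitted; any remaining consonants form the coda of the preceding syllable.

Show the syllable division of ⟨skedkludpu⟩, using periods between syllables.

sked.klud.pu

The vowels are e, u, u — 3 nuclei, so 3 syllables.
σ1/σ2 boundary: cluster /dkl/ — the longest permitted-onset suffix is /kl/; onset = /kl/, preceding coda = /d/.
σ2/σ3 boundary: /dp/ — longest licit onset from the right is /p/, leaving /d/ as coda.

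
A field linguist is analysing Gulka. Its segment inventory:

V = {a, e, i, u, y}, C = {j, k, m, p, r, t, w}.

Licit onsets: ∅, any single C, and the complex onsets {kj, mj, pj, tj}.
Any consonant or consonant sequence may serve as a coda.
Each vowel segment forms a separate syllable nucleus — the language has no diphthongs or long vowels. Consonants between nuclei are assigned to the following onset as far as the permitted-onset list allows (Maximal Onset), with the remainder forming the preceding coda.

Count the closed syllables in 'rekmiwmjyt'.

3

The vowels are e, i, y — 3 nuclei, so 3 syllables.
σ1/σ2 boundary: cluster /km/ — the longest permitted-onset suffix is /m/; onset = /m/, preceding coda = /k/.
σ2/σ3 boundary: cluster /wmj/ — the longest permitted-onset suffix is /mj/; onset = /mj/, preceding coda = /w/.
Syllabification: rek.miw.mjyt.
Classifying each syllable: /rek/ (closed), /miw/ (closed), /mjyt/ (closed).
Closed syllables: 3.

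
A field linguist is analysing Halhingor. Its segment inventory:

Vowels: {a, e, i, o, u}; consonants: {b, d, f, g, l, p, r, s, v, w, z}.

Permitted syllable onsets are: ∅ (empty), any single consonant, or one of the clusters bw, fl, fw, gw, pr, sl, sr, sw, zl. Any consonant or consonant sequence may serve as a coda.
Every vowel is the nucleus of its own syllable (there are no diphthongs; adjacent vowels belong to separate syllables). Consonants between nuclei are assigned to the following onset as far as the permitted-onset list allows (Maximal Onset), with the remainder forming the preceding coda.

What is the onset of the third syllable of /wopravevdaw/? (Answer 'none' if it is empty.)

v

The vowels are o, a, e, a — 4 nuclei, so 4 syllables.
Between /o/ (V1) and /a/ (V2): cluster /pr/ — /pr/ is itself a permitted onset, so the whole cluster goes right; preceding coda = ∅.
Between /a/ (V2) and /e/ (V3): /v/ is a single consonant, so it becomes the next onset.
Between /e/ (V3) and /a/ (V4): cluster /vd/ — the longest permitted-onset suffix is /d/; onset = /d/, preceding coda = /v/.
Syllabification: wo.pra.vev.daw.
Syllable 3 is /vev/: onset /v/, nucleus /e/, coda /v/.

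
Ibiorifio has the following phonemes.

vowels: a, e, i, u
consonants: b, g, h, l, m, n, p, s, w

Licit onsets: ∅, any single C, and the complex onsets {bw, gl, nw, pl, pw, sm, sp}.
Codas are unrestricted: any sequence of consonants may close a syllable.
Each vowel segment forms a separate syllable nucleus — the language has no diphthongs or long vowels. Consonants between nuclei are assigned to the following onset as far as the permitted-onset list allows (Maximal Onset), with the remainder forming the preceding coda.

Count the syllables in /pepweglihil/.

Nuclei (vowels): e, e, i, i → 4 syllables.

4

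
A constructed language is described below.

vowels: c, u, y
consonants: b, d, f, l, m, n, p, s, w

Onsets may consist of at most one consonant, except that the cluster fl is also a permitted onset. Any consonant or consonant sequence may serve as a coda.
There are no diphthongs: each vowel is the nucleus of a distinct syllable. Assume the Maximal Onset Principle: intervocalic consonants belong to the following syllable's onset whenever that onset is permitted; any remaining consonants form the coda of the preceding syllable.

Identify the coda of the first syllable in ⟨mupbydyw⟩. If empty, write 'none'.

The vowels are u, y, y — 3 nuclei, so 3 syllables.
σ1/σ2 boundary: /pb/ — longest licit onset from the right is /b/, leaving /p/ as coda.
σ2/σ3 boundary: /d/ → onset of the next syllable (single consonants are always licit onsets).
Result: mup.by.dyw.
Syllable 1 is /mup/: onset /m/, nucleus /u/, coda /p/.

p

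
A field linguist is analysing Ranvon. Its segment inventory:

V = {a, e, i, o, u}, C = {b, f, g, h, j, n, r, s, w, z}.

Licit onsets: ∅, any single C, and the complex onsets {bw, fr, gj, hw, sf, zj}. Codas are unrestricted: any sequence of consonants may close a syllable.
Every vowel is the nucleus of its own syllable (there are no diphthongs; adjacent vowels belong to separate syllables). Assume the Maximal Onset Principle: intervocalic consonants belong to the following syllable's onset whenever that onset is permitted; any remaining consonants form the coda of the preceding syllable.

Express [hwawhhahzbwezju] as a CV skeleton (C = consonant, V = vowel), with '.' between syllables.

The vowels are a, a, e, u — 4 nuclei, so 4 syllables.
σ1/σ2 boundary: cluster /whh/ — the longest permitted-onset suffix is /h/; onset = /h/, preceding coda = /wh/.
σ2/σ3 boundary: /hzbw/ — longest licit onset from the right is /bw/, leaving /hz/ as coda.
σ3/σ4 boundary: /zj/ is a licit onset in full, so it all attaches to the next syllable.
So the parse is hwawh.hahz.bwe.zju.
Mapping each syllable to C/V: /hwawh/ → CCVCC, /hahz/ → CVCC, /bwe/ → CCV, /zju/ → CCV.

CCVCC.CVCC.CCV.CCV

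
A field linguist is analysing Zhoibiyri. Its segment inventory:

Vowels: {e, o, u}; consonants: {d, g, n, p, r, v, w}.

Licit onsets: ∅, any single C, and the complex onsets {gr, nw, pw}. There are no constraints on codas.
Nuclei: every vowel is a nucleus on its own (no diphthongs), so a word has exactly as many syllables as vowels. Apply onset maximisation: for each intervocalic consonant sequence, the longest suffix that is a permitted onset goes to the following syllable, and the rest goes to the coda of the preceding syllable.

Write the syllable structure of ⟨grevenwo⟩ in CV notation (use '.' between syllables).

The vowels are e, e, o — 3 nuclei, so 3 syllables.
Between /e/ (V1) and /e/ (V2): just /v/ — single C goes to the following onset.
Between /e/ (V2) and /o/ (V3): /nw/ — entire cluster is a permitted onset → onset /nw/, coda ∅.
Syllabification: gre.ve.nwo.
Mapping each syllable to C/V: /gre/ → CCV, /ve/ → CV, /nwo/ → CCV.

CCV.CV.CCV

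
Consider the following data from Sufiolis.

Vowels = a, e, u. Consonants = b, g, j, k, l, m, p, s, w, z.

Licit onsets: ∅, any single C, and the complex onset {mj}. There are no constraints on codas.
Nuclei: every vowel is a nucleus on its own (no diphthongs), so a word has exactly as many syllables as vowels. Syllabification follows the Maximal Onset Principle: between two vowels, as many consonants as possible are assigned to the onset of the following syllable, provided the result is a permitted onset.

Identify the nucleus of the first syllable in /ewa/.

e

The vowels are e, a — 2 nuclei, so 2 syllables.
The first nucleus (vowel 1 from the left) is /e/.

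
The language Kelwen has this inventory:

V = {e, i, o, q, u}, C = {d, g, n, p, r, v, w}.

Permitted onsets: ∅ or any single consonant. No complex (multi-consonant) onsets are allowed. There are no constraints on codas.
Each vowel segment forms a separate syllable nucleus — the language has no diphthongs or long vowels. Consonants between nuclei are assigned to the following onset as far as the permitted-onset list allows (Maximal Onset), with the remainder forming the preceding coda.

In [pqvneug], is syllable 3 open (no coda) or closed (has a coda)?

Nuclei (vowels): q, e, u → 3 syllables.
/q…e/ gap (V1→V2): cluster /vn/ — the longest permitted-onset suffix is /n/; onset = /n/, preceding coda = /v/.
/e…u/ gap (V2→V3): nothing intervenes; syllable break is V.V.
Putting it together: pqv.ne.ug.
Syllable 3 is /ug/ with coda /g/, so it is closed.

closed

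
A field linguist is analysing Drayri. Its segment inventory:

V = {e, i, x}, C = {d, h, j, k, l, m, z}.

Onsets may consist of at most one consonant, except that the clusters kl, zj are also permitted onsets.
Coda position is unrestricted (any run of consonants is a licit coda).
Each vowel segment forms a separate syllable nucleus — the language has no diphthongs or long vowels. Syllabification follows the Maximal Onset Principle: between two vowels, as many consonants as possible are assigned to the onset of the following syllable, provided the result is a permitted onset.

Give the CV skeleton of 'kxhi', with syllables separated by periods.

CV.CV

Vowels present: x, i; each is a nucleus, giving 2 syllables.
V1 /x/ – V2 /i/: /h/ → onset of the next syllable (single consonants are always licit onsets).
Putting it together: kx.hi.
Mapping each syllable to C/V: /kx/ → CV, /hi/ → CV.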